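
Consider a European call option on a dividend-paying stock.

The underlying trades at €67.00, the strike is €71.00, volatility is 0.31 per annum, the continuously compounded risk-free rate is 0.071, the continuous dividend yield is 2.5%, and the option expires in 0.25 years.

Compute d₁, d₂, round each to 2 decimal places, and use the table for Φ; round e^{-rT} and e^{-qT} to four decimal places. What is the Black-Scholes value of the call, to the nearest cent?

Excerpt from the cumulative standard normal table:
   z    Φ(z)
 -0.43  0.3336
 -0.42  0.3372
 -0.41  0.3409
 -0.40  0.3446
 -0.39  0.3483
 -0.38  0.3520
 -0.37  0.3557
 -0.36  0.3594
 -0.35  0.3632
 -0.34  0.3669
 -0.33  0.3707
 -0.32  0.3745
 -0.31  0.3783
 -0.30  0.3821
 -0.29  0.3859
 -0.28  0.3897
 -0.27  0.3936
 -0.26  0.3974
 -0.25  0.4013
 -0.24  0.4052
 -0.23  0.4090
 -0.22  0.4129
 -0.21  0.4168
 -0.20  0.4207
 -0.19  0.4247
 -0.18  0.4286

T = 0.25;  σ√T = 0.1550
ln(S/K) + (r − q + σ²/2)T = ln(67/71) + (0.071 − 0.025 + 0.31²/2)·0.25 = -0.0580 + 0.0235 = -0.0345
d₁ = -0.0345 / 0.1550 = -0.2224 ≈ -0.22
d₂ = d₁ − σ√T = -0.2224 − 0.1550 = -0.3774 ≈ -0.38
e^(−qT) = e^(−0.025·0.25) = 0.9938;  e^(−rT) = e^(−0.071·0.25) = 0.9824
C = 67·0.9938·N(-0.22) − 71·0.9824·N(-0.38) = 67·0.9938·0.4129 − 71·0.9824·0.3520 = 27.4928 − 24.5521 = 2.9406

€2.94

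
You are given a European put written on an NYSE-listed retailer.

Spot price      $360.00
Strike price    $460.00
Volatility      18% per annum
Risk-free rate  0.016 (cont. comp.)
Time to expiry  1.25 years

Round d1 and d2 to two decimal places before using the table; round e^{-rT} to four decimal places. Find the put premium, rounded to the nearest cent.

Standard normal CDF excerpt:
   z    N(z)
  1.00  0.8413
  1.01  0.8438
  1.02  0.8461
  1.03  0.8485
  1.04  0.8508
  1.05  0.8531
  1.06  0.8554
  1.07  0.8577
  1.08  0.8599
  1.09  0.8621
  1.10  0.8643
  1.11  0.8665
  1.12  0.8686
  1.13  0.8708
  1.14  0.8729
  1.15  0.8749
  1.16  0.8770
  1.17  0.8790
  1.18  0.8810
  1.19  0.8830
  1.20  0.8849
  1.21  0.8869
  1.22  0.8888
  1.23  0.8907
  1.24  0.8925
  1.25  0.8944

σ√T = 0.18·√1.25 = 0.2012
ln(S/K) + (r + σ²/2)T = ln(360/460) + (0.016 + 0.18²/2)·1.25 = -0.2451 + 0.0403 = -0.2049
d₁ = -0.2049 / 0.2012 = -1.0180 ⇒ -1.02
d₂ = d₁ − σ√T = -1.0180 − 0.2012 = -1.2193 ⇒ -1.22
e^(−rT) = e^(−0.016·1.25) = 0.9802
N(−d₂) = N(1.22) = 0.8888;  N(−d₁) = N(1.02) = 0.8461
P = 460·0.9802·0.8888 − 360·0.8461 = 400.7528 − 304.5960 = 96.1568

$96.16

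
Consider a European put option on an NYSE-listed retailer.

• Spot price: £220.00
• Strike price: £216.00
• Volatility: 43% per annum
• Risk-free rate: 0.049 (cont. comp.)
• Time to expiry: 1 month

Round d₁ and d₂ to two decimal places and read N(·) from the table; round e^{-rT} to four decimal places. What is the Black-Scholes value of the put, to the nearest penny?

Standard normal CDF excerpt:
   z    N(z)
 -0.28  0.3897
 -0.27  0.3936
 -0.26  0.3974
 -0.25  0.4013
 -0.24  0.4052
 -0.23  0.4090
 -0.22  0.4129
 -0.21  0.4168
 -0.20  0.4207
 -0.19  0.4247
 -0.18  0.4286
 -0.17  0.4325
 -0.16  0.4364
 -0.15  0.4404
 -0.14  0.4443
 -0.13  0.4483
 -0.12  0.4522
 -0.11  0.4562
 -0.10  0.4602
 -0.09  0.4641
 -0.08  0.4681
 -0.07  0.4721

σ√T = 0.43·√0.08333 = 0.1241
d₁ = [ln(220/216) + (0.049 + 0.43²/2)·0.08333] / 0.1241 = [0.0183 + 0.0118] / 0.1241 = 0.2428 ⇒ 0.24
d₂ = d₁ − σ√T = 0.2428 − 0.1241 = 0.1187 ⇒ 0.12
exp(−rT) = exp(−0.049·0.08333) = 0.9959
N(−d₂) = N(-0.12) = 0.4522;  N(−d₁) = N(-0.24) = 0.4052
P = 216·0.9959·0.4522 − 220·0.4052 = 97.2747 − 89.1440 = 8.1307

£8.13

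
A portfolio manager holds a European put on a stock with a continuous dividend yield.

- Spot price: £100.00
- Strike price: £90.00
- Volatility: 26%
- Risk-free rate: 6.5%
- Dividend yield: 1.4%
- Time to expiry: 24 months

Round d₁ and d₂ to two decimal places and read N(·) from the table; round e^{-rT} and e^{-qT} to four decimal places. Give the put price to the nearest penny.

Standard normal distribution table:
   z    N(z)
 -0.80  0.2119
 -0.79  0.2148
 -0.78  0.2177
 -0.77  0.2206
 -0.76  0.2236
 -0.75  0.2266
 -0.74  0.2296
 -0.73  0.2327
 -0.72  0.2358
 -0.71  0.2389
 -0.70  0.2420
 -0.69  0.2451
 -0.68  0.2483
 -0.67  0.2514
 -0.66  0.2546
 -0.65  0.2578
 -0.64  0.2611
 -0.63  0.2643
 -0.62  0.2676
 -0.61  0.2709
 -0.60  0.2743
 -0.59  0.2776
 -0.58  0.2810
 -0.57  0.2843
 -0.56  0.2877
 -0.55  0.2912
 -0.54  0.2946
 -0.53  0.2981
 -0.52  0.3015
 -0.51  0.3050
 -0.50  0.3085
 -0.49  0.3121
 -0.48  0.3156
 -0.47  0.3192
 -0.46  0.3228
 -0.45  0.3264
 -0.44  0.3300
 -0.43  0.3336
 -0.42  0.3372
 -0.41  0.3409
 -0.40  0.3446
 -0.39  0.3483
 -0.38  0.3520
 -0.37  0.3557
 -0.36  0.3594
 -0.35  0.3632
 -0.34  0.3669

T = 2;  σ√T = 0.3677
d₁ = [ln(100/90) + (0.065 − 0.014 + 0.26²/2)·2] / 0.3677 = [0.1054 + 0.1696] / 0.3677 = 0.7478 ≈ 0.75
d₂ = d₁ − σ√T = 0.7478 − 0.3677 = 0.3801 ≈ 0.38
exp(−qT) = exp(−0.014·2) = 0.9724;  exp(−rT) = exp(−0.065·2) = 0.8781
N(−d₂) = N(-0.38) = 0.3520;  N(−d₁) = N(-0.75) = 0.2266
P = 90·0.8781·0.3520 − 100·0.9724·0.2266 = 27.8182 − 22.0346 = 5.7836

£5.78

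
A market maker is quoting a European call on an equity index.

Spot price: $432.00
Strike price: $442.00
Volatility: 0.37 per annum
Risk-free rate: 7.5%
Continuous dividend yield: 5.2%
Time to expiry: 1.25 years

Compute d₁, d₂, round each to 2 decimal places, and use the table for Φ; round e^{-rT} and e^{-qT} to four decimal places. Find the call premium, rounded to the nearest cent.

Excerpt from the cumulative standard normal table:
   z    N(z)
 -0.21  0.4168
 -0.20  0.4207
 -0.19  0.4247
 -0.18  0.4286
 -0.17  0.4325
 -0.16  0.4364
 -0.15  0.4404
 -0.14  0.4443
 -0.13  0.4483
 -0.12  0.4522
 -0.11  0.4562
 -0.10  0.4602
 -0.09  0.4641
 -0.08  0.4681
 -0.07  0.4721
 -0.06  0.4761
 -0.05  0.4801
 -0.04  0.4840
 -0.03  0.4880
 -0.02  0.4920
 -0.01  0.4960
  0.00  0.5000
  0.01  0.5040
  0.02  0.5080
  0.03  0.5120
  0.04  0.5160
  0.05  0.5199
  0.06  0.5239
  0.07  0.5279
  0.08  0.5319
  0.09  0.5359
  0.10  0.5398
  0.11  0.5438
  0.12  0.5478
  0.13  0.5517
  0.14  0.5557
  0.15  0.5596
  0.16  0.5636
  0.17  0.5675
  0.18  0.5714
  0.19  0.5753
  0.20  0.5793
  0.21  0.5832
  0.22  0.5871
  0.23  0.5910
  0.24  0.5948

T = 1.25;  σ√T = 0.4137
d₁ = [ln(432/442) + (0.075 − 0.052 + 0.37²/2)·1.25] / 0.4137 = [-0.0229 + 0.1143] / 0.4137 = 0.2210 which rounds to 0.22
d₂ = d₁ − σ√T = 0.2210 − 0.4137 = -0.1927 which rounds to -0.19
exp(−qT) = exp(−0.052·1.25) = 0.9371;  exp(−rT) = exp(−0.075·1.25) = 0.9105
C = 432·0.9371·N(0.22) − 442·0.9105·N(-0.19) = 432·0.9371·0.5871 − 442·0.9105·0.4247 = 237.6740 − 170.9167 = 66.7574

$66.76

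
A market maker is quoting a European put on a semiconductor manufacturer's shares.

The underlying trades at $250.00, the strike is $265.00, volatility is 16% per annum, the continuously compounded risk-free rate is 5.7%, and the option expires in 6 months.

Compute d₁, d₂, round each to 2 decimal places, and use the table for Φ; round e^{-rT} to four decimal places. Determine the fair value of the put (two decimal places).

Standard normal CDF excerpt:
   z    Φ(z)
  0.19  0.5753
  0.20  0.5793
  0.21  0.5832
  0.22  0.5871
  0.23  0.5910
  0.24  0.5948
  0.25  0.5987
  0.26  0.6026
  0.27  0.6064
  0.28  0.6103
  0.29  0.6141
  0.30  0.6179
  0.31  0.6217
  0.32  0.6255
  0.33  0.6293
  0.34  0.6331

σ√T = 0.16 × 0.7071 = 0.1131
ln(S/K) + (r + σ²/2)T = ln(250/265) + (0.057 + 0.16²/2)·0.5 = -0.0583 + 0.0349 = -0.0234
d₁ = -0.0234 / 0.1131 = -0.2066 → -0.21
d₂ = d₁ − σ√T = -0.2066 − 0.1131 = -0.3197 → -0.32
exp(−rT) = exp(−0.057·0.5) = 0.9719
N(−d₂) = N(0.32) = 0.6255;  N(−d₁) = N(0.21) = 0.5832
P = 265·0.9719·0.6255 − 250·0.5832 = 161.0997 − 145.8000 = 15.2997

$15.30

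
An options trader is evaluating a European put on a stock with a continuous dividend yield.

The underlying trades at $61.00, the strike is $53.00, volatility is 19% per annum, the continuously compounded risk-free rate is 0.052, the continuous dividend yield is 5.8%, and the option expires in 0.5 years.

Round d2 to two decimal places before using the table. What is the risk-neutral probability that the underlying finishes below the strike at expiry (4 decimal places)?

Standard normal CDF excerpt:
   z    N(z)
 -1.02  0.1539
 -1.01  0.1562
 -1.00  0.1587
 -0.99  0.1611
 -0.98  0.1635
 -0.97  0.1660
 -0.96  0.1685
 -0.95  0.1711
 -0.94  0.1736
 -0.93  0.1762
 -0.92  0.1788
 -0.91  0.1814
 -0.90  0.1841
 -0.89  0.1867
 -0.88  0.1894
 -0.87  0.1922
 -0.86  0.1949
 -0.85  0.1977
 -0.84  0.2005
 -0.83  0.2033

0.1685

T = 0.5;  σ√T = 0.1344
d₁ = [ln(61/53) + (0.052 − 0.058 + ½·0.19²)·0.5] / (σ√T) = (0.1406 + 0.0060) / 0.1344 = 1.0912 → 1.09
d₂ = 1.0912 − 0.1344 = 0.9569 → 0.96
Pr(exercise) under Q = N(−d₂) = N(-0.96) = 0.1685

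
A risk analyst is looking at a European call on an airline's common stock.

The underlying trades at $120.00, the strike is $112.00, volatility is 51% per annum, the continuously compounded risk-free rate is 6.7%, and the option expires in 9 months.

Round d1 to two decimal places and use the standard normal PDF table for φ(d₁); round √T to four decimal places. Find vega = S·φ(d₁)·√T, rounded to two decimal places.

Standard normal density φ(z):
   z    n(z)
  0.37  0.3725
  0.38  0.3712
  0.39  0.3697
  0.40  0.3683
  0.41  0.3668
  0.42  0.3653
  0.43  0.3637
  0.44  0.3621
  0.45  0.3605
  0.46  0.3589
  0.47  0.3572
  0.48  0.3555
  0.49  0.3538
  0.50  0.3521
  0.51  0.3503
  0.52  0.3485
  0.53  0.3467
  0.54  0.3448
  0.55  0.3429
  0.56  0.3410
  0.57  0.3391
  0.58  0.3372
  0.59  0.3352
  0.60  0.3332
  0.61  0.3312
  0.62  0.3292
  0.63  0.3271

σ√T = 0.51·√0.75 = 0.4417
ln(S/K) + (r + σ²/2)T = ln(120/112) + (0.067 + 0.51²/2)·0.75 = 0.0690 + 0.1478 = 0.2168
d₁ = 0.2168 / 0.4417 = 0.4908 → 0.49
√T = √0.75 = 0.8660
φ(d₁) = φ(0.49) = 0.3538
vega = S·φ(d₁)·√T = 120·0.3538·0.8660 = 36.7669
(The put has the same vega.)

36.77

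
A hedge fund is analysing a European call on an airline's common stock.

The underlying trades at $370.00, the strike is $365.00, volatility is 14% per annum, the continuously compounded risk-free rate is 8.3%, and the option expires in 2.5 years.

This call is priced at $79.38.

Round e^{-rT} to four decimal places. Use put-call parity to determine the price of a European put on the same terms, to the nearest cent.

e^(−rT) = e^(−0.083·2.5) = 0.8126
Put-call parity: C − P = S − K·e^(−rT) = 370 − 365·0.8126 = 370 − 296.5990 = 73.4010
P = C − (C − P) = 79.38 − (73.4010) = 5.9790

$5.98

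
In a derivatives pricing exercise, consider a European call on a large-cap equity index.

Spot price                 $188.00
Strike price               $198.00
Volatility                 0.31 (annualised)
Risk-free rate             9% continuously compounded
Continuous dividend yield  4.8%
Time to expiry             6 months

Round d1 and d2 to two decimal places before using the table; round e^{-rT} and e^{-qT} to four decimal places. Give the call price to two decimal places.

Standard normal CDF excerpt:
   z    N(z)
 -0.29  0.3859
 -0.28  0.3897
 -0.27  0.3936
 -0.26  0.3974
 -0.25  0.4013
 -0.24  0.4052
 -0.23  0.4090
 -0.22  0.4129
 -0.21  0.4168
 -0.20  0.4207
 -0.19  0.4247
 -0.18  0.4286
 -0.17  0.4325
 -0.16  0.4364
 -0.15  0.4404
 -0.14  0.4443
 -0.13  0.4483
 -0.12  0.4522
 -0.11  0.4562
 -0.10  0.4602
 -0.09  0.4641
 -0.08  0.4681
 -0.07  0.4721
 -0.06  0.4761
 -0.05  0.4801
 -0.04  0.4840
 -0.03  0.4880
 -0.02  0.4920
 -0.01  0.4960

σ√T = 0.31 × 0.7071 = 0.2192
d₁ = [ln(188/198) + (0.09 − 0.048 + 0.31²/2)·0.5] / 0.2192 = [-0.0518 + 0.0450] / 0.2192 = -0.0310 ⇒ -0.03
d₂ = d₁ − σ√T = -0.0310 − 0.2192 = -0.2502 ⇒ -0.25
e^(−qT) = e^(−0.048·0.5) = 0.9763;  e^(−rT) = e^(−0.09·0.5) = 0.9560
N(d₁) = N(-0.03) = 0.4880;  N(d₂) = N(-0.25) = 0.4013
C = 188·0.9763·0.4880 − 198·0.9560·0.4013 = 89.5697 − 75.9613 = 13.6084

$13.61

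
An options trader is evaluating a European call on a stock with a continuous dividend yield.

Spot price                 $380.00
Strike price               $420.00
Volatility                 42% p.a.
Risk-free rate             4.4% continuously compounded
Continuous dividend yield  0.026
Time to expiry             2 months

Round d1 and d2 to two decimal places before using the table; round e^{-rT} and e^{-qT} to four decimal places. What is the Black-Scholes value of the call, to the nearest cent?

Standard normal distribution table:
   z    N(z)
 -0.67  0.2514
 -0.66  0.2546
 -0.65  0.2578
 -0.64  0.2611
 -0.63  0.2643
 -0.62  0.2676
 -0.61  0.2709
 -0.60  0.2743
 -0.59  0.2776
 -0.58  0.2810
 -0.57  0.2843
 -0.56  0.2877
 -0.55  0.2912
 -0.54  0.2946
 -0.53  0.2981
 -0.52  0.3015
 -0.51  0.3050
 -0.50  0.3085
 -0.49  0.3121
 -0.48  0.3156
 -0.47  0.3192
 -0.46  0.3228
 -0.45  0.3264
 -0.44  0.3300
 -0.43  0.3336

$11.93

σ√T = 0.42·√0.1667 = 0.1715
d₁ = [ln(380/420) + (0.044 − 0.026 + 0.42²/2)·0.1667] / 0.1715 = [-0.1001 + 0.0177] / 0.1715 = -0.4805 ≈ -0.48
d₂ = d₁ − σ√T = -0.4805 − 0.1715 = -0.6519 ≈ -0.65
e^(−qT) = e^(−0.026·0.1667) = 0.9957;  e^(−rT) = e^(−0.044·0.1667) = 0.9927
C = 380·0.9957·N(-0.48) − 420·0.9927·N(-0.65) = 380·0.9957·0.3156 − 420·0.9927·0.2578 = 119.4123 − 107.4856 = 11.9267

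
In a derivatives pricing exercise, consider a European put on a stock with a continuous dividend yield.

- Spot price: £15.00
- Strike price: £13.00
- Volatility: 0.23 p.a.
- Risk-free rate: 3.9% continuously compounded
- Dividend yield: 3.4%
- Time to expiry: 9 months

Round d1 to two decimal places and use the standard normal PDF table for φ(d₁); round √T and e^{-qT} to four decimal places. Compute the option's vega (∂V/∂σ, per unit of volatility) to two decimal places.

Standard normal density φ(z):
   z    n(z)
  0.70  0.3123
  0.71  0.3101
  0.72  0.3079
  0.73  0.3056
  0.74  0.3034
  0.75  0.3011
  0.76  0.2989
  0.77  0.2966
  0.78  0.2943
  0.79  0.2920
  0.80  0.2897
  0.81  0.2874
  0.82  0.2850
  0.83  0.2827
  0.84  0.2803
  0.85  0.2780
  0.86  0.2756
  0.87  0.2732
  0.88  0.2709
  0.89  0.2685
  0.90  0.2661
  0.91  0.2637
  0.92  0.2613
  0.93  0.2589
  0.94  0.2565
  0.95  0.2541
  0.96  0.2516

σ√T = 0.23·√0.75 = 0.1992
d₁ = [ln(15/13) + (0.039 − 0.034 + ½·0.23²)·0.75] / (σ√T) = (0.1431 + 0.0236) / 0.1992 = 0.8368 ≈ 0.84
√T = √0.75 = 0.8660
φ(d₁) = φ(0.84) = 0.2803
e^(−qT) = e^(−0.034·0.75) = 0.9748
vega = S·e^(−qT)·φ(d₁)·√T = 15·0.9748·0.2803·0.8660 = 3.5493
(Call and put vega coincide under Black-Scholes.)

3.55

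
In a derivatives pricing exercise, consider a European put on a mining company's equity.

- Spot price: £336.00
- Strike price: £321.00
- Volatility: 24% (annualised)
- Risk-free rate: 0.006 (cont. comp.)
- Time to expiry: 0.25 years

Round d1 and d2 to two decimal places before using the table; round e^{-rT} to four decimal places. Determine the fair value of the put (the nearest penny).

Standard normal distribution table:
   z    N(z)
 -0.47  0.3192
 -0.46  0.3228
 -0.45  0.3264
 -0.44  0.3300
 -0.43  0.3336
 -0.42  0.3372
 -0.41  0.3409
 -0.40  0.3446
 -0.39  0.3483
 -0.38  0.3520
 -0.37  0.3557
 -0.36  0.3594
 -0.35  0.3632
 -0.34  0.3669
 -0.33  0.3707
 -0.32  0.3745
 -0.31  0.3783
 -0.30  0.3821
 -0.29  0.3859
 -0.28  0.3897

σ√T = 0.24·√0.25 = 0.1200
d₁ = [ln(336/321) + (0.006 + 0.24²/2)·0.25] / 0.1200 = [0.0457 + 0.0087] / 0.1200 = 0.4531 ⇒ 0.45
d₂ = d₁ − σ√T = 0.4531 − 0.1200 = 0.3331 ⇒ 0.33
e^(−rT) = e^(−0.006·0.25) = 0.9985
N(−d₂) = N(-0.33) = 0.3707;  N(−d₁) = N(-0.45) = 0.3264
P = 321·0.9985·0.3707 − 336·0.3264 = 118.8162 − 109.6704 = 9.1458

£9.15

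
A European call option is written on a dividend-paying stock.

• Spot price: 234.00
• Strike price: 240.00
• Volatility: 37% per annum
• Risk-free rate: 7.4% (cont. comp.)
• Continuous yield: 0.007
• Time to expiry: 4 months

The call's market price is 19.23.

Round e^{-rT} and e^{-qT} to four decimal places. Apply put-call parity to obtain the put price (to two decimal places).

e^(−qT) = e^(−0.007·0.3333) = 0.9977;  e^(−rT) = e^(−0.074·0.3333) = 0.9756
Put-call parity: C − P = S·e^(−qT) − K·e^(−rT) = 234·0.9977 − 240·0.9756 = 233.4618 − 234.1440 = -0.6822
P = C − (C − P) = 19.23 − (-0.6822) = 19.9122

19.91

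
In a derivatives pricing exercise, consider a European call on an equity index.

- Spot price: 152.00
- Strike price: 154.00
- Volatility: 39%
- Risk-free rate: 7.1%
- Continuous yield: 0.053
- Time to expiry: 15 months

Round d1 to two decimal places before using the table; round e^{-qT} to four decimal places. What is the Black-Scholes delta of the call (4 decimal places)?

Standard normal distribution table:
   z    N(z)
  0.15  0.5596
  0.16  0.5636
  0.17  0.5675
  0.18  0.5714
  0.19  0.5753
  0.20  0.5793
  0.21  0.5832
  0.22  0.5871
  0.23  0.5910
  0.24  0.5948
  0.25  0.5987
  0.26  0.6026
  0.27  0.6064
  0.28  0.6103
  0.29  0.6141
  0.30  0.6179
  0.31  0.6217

0.5567

σ√T = 0.39 × 1.1180 = 0.4360
ln(S/K) + (r − q + σ²/2)T = ln(152/154) + (0.071 − 0.053 + 0.39²/2)·1.25 = -0.0131 + 0.1176 = 0.1045
d₁ = 0.1045 / 0.4360 = 0.2396 which rounds to 0.24
N(d₁) = N(0.24) = 0.5948
Δ_call = exp(−qT)·N(d₁) = 0.9359·0.5948 = 0.5567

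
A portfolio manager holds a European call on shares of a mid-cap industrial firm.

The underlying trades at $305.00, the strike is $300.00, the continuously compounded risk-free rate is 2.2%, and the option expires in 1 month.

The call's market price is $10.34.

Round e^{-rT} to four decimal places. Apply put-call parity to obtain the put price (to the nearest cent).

$4.80

e^(−rT) = e^(−0.022·0.08333) = 0.9982
Put-call parity: C − P = S − K·e^(−rT) = 305 − 300·0.9982 = 305 − 299.4600 = 5.5400
P = C − (C − P) = 10.34 − (5.5400) = 4.8000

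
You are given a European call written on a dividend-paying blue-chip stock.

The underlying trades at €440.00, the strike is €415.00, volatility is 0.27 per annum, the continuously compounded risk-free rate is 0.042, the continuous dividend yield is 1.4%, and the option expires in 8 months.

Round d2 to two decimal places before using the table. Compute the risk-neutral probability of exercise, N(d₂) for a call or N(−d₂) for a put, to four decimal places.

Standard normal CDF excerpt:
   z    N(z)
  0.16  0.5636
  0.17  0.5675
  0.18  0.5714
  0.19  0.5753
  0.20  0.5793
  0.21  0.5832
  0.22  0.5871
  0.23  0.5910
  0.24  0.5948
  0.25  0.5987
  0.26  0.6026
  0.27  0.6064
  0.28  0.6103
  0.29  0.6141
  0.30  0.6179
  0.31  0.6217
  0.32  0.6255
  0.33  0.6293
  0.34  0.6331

σ√T = 0.27 × 0.8165 = 0.2205
d₁ = [ln(440/415) + (0.042 − 0.014 + ½·0.27²)·0.6667] / (σ√T) = (0.0585 + 0.0430) / 0.2205 = 0.4602 → 0.46
d₂ = 0.4602 − 0.2205 = 0.2398 → 0.24
Risk-neutral Pr[S_T > K] = N(d₂) = N(0.24) = 0.5948

0.5948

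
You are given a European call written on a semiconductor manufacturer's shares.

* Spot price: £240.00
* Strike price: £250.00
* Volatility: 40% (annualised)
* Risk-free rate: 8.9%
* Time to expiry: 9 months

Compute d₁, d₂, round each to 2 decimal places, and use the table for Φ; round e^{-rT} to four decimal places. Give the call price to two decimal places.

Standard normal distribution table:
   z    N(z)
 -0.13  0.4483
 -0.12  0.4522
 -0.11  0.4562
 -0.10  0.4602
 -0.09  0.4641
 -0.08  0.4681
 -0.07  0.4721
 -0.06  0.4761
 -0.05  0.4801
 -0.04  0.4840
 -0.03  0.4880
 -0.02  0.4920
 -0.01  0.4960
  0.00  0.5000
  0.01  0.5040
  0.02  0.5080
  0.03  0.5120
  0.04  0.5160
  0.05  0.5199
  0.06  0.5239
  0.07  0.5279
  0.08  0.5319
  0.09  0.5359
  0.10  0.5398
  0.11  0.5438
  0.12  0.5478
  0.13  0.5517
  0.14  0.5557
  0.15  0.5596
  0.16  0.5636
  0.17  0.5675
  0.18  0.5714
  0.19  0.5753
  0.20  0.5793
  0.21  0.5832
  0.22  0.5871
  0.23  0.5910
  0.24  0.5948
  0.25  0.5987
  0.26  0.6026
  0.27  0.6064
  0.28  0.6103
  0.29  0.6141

T = 0.75;  σ√T = 0.3464
d₁ = [ln(240/250) + (0.089 + ½·0.4²)·0.75] / (σ√T) = (-0.0408 + 0.1268) / 0.3464 = 0.2481 → 0.25
d₂ = 0.2481 − 0.3464 = -0.0984 → -0.10
e^(−rT) = e^(−0.089·0.75) = 0.9354
N(d₁) = N(0.25) = 0.5987;  N(d₂) = N(-0.10) = 0.4602
C = 240·0.5987 − 250·0.9354·0.4602 = 143.6880 − 107.6178 = 36.0702

£36.07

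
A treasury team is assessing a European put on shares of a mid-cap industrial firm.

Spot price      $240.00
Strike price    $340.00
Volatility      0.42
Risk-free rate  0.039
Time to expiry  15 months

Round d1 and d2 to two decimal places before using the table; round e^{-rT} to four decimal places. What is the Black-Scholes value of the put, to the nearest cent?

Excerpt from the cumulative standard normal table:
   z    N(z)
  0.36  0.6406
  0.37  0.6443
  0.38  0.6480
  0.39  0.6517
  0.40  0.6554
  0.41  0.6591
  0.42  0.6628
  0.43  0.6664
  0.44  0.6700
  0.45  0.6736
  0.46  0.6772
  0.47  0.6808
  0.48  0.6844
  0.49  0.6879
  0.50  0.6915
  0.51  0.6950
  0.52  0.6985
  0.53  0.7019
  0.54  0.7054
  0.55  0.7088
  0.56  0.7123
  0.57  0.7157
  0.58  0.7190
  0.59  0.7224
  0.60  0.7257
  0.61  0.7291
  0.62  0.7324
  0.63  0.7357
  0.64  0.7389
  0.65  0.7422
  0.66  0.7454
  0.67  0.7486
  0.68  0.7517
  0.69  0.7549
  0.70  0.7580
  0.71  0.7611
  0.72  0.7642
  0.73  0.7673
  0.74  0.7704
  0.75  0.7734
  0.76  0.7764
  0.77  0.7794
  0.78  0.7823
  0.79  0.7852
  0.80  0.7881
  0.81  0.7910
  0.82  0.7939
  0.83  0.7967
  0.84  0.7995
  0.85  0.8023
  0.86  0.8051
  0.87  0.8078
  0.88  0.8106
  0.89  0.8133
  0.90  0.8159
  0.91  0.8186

$104.28

σ√T = 0.42 × 1.1180 = 0.4696
d₁ = [ln(240/340) + (0.039 + 0.42²/2)·1.25] / 0.4696 = [-0.3483 + 0.1590] / 0.4696 = -0.4031 ≈ -0.40
d₂ = d₁ − σ√T = -0.4031 − 0.4696 = -0.8727 ≈ -0.87
exp(−rT) = exp(−0.039·1.25) = 0.9524
N(−d₂) = N(0.87) = 0.8078;  N(−d₁) = N(0.40) = 0.6554
P = 340·0.9524·0.8078 − 240·0.6554 = 261.5786 − 157.2960 = 104.2826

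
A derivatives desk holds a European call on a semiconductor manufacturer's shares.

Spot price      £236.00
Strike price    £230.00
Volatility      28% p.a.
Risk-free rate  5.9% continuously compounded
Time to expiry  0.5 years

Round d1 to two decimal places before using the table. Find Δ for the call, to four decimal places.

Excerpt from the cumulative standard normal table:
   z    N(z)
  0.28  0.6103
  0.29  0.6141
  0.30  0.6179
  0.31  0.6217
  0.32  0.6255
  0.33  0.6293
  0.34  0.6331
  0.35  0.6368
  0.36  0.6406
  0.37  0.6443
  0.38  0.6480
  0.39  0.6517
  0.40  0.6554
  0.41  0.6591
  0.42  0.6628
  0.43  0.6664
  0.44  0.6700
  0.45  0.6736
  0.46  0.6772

σ√T = 0.28·√0.5 = 0.1980
d₁ = [ln(236/230) + (0.059 + 0.28²/2)·0.5] / 0.1980 = [0.0258 + 0.0491] / 0.1980 = 0.3781 ≈ 0.38
N(d₁) = N(0.38) = 0.6480
Δ_call = N(d₁) = 0.6480

0.6480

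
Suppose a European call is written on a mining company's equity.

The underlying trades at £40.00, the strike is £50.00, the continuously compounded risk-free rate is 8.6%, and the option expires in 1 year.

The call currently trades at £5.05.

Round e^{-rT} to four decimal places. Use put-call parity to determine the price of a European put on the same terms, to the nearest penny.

e^(−rT) = e^(−0.086·1) = 0.9176
Put-call parity: C − P = S − K·e^(−rT) = 40 − 50·0.9176 = 40 − 45.8800 = -5.8800
P = C − (C − P) = 5.05 − (-5.8800) = 10.9300

£10.93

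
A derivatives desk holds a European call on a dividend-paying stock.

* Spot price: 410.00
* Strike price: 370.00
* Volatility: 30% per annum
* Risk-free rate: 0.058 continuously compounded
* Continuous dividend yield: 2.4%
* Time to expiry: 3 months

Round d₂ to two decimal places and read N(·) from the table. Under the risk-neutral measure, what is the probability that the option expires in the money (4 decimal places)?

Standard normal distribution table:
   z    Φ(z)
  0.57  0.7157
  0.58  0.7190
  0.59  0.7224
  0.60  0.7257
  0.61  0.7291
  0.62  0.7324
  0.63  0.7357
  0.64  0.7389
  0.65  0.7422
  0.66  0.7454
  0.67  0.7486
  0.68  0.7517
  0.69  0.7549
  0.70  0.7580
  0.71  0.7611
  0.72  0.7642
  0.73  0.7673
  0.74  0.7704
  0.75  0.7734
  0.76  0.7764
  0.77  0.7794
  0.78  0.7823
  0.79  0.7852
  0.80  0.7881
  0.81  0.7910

σ√T = 0.3·√0.25 = 0.1500
d₁ = [ln(410/370) + (0.058 − 0.024 + ½·0.3²)·0.25] / (σ√T) = (0.1027 + 0.0198) / 0.1500 = 0.8160 → 0.82
d₂ = 0.8160 − 0.1500 = 0.6660 → 0.67
Pr(exercise) under Q = N(d₂) = 0.7486

0.7486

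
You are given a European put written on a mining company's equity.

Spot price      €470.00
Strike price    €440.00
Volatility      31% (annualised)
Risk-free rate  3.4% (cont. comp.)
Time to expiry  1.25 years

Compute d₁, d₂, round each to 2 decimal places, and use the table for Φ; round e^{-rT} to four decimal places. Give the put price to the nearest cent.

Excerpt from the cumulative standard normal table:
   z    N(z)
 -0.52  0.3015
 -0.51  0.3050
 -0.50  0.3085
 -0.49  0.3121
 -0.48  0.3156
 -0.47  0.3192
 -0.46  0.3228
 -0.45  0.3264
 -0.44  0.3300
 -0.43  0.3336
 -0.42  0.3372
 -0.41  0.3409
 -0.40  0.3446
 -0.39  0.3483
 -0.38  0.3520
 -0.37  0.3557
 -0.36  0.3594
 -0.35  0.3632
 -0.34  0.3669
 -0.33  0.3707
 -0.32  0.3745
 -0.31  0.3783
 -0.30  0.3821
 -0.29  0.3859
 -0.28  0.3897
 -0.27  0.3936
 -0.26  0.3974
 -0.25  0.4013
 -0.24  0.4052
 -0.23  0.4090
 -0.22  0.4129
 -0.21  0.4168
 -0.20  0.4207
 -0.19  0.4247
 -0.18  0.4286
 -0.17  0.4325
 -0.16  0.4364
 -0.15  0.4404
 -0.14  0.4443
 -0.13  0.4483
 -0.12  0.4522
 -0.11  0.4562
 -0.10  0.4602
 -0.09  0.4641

T = 1.25;  σ√T = 0.3466
d₁ = [ln(470/440) + (0.034 + 0.31²/2)·1.25] / 0.3466 = [0.0660 + 0.1026] / 0.3466 = 0.4862 which rounds to 0.49
d₂ = d₁ − σ√T = 0.4862 − 0.3466 = 0.1396 which rounds to 0.14
e^(−rT) = e^(−0.034·1.25) = 0.9584
P = 440·0.9584·N(-0.14) − 470·N(-0.49) = 440·0.9584·0.4443 − 470·0.3121 = 187.3595 − 146.6870 = 40.6725

€40.67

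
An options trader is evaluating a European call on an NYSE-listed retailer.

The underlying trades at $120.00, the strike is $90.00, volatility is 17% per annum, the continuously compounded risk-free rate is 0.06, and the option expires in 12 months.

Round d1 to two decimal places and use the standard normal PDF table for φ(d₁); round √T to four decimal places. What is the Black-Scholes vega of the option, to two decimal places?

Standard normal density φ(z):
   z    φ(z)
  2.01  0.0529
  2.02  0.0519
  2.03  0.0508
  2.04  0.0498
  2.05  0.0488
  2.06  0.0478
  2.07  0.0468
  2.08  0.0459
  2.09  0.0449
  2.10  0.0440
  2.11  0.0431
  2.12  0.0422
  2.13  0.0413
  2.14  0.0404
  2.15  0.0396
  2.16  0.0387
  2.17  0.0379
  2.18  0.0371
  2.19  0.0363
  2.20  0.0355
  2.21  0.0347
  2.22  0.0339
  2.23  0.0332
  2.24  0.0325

4.96

σ√T = 0.17·√1 = 0.1700
ln(S/K) + (r + σ²/2)T = ln(120/90) + (0.06 + 0.17²/2)·1 = 0.2877 + 0.0745 = 0.3621
d₁ = 0.3621 / 0.1700 = 2.1302 ⇒ 2.13
√T = √1 = 1.0000
φ(d₁) = φ(2.13) = 0.0413
vega = S·φ(d₁)·√T = 120·0.0413·1.0000 = 4.9560
(The put has the same vega.)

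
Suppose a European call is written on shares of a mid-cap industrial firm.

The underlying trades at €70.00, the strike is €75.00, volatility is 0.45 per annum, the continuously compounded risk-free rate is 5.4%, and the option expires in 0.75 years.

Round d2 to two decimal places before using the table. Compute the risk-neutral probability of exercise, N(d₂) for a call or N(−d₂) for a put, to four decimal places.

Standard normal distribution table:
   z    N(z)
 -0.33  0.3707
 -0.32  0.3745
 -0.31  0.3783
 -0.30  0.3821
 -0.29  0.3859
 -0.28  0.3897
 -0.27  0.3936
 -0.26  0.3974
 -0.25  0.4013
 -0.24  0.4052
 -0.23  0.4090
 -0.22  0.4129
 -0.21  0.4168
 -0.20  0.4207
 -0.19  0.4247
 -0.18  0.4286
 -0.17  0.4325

T = 0.75;  σ√T = 0.3897
d₁ = [ln(70/75) + (0.054 + 0.45²/2)·0.75] / 0.3897 = [-0.0690 + 0.1164] / 0.3897 = 0.1217 ≈ 0.12
d₂ = d₁ − σ√T = 0.1217 − 0.3897 = -0.2680 ≈ -0.27
Risk-neutral Pr[S_T > K] = N(d₂) = N(-0.27) = 0.3936

0.3936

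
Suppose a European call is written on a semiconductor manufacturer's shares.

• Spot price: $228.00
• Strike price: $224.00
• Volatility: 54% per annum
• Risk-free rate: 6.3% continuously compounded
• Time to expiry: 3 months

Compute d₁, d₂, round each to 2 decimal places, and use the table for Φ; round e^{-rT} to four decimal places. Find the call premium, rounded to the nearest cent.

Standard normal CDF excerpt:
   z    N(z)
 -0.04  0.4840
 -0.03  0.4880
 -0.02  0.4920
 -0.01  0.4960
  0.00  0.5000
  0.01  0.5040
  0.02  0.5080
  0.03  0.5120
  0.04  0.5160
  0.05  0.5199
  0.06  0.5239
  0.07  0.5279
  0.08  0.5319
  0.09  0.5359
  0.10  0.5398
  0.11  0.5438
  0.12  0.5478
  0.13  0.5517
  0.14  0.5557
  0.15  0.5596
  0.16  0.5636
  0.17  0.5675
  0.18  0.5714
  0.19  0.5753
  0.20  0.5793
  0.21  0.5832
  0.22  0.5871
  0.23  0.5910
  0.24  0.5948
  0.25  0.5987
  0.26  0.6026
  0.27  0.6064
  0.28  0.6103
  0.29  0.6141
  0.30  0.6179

T = 0.25;  σ√T = 0.2700
ln(S/K) + (r + σ²/2)T = ln(228/224) + (0.063 + 0.54²/2)·0.25 = 0.0177 + 0.0522 = 0.0699
d₁ = 0.0699 / 0.2700 = 0.2589 → 0.26
d₂ = d₁ − σ√T = 0.2589 − 0.2700 = -0.0111 → -0.01
exp(−rT) = exp(−0.063·0.25) = 0.9844
C = 228·N(0.26) − 224·0.9844·N(-0.01) = 228·0.6026 − 224·0.9844·0.4960 = 137.3928 − 109.3708 = 28.0220

$28.02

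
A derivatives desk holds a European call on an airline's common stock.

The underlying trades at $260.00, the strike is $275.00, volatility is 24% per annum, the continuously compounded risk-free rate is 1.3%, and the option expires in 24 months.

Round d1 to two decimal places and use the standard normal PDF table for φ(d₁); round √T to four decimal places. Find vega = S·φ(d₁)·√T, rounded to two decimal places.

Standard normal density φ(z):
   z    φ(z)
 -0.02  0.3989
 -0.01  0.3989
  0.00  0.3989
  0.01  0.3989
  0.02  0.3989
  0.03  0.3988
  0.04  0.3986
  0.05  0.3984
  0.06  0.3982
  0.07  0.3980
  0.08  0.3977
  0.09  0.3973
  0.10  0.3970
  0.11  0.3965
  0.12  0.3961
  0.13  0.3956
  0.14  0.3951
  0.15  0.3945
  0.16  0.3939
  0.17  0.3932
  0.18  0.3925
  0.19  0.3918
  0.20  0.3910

σ√T = 0.24 × 1.4142 = 0.3394
d₁ = [ln(260/275) + (0.013 + 0.24²/2)·2] / 0.3394 = [-0.0561 + 0.0836] / 0.3394 = 0.0811 ⇒ 0.08
√T = √2 = 1.4142
φ(d₁) = φ(0.08) = 0.3977
vega = S·φ(d₁)·√T = 260·0.3977·1.4142 = 146.2311

146.23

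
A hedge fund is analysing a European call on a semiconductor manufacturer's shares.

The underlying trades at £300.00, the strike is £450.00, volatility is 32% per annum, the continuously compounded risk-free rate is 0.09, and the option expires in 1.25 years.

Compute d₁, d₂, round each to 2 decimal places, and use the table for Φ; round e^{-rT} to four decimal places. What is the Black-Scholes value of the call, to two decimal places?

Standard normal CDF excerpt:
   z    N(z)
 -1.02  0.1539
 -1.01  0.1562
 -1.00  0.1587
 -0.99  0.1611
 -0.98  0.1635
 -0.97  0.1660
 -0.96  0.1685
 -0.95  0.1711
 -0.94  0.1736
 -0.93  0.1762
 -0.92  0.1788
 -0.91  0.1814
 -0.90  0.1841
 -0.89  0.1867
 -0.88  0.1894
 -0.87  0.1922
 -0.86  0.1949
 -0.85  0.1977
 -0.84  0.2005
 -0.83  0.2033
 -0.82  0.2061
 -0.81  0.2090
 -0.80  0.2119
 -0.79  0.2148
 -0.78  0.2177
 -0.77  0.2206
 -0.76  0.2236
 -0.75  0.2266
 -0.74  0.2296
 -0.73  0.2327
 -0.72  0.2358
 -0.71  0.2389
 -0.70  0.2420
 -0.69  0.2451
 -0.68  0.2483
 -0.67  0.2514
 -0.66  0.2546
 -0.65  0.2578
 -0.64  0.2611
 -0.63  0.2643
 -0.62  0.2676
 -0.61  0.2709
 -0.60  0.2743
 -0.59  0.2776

σ√T = 0.32·√1.25 = 0.3578
ln(S/K) + (r + σ²/2)T = ln(300/450) + (0.09 + 0.32²/2)·1.25 = -0.4055 + 0.1765 = -0.2290
d₁ = -0.2290 / 0.3578 = -0.6400 ⇒ -0.64
d₂ = d₁ − σ√T = -0.6400 − 0.3578 = -0.9977 ⇒ -1.00
exp(−rT) = exp(−0.09·1.25) = 0.8936
C = 300·N(-0.64) − 450·0.8936·N(-1.00) = 300·0.2611 − 450·0.8936·0.1587 = 78.3300 − 63.8164 = 14.5136

£14.51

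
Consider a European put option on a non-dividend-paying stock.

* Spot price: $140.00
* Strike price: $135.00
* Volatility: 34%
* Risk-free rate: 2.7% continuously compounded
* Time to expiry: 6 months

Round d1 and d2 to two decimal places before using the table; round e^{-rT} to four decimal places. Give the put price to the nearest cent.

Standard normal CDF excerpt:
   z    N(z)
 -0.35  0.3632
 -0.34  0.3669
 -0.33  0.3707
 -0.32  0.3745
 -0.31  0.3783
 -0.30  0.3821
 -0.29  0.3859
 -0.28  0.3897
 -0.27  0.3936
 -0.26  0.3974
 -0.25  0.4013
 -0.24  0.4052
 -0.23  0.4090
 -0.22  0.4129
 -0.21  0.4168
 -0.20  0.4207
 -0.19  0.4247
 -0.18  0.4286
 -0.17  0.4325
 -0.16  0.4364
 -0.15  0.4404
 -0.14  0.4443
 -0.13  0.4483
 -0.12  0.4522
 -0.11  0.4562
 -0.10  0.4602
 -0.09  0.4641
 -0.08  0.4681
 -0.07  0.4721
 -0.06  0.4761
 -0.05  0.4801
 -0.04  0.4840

σ√T = 0.34·√0.5 = 0.2404
d₁ = [ln(140/135) + (0.027 + ½·0.34²)·0.5] / (σ√T) = (0.0364 + 0.0424) / 0.2404 = 0.3276 → 0.33
d₂ = 0.3276 − 0.2404 = 0.0872 → 0.09
exp(−rT) = exp(−0.027·0.5) = 0.9866
N(−d₂) = N(-0.09) = 0.4641;  N(−d₁) = N(-0.33) = 0.3707
P = 135·0.9866·0.4641 − 140·0.3707 = 61.8139 − 51.8980 = 9.9159

$9.92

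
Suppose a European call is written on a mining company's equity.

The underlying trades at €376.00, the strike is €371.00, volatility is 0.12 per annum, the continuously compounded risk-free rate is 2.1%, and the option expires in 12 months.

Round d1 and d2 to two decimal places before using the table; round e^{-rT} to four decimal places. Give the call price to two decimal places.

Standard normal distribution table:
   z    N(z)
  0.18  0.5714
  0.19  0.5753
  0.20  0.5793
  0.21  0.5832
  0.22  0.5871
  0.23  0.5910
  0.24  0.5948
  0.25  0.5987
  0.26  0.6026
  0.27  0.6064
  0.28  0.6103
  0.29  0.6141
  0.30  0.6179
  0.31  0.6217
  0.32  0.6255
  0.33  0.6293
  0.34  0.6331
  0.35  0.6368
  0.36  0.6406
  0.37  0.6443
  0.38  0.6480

σ√T = 0.12·√1 = 0.1200
d₁ = [ln(376/371) + (0.021 + 0.12²/2)·1] / 0.1200 = [0.0134 + 0.0282] / 0.1200 = 0.3466 ⇒ 0.35
d₂ = d₁ − σ√T = 0.3466 − 0.1200 = 0.2266 ⇒ 0.23
e^(−rT) = e^(−0.021·1) = 0.9792
C = 376·N(0.35) − 371·0.9792·N(0.23) = 376·0.6368 − 371·0.9792·0.5910 = 239.4368 − 214.7004 = 24.7364

€24.74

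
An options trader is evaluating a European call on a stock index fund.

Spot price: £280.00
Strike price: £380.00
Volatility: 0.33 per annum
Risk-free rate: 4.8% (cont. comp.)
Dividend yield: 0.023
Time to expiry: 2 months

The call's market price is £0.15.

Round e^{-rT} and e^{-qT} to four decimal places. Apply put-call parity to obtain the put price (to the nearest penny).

e^(−qT) = e^(−0.023·0.1667) = 0.9962;  e^(−rT) = e^(−0.048·0.1667) = 0.9920
Put-call parity: C − P = S·e^(−qT) − K·e^(−rT) = 280·0.9962 − 380·0.9920 = 278.9360 − 376.9600 = -98.0240
P = C − (C − P) = 0.15 − (-98.0240) = 98.1740

£98.17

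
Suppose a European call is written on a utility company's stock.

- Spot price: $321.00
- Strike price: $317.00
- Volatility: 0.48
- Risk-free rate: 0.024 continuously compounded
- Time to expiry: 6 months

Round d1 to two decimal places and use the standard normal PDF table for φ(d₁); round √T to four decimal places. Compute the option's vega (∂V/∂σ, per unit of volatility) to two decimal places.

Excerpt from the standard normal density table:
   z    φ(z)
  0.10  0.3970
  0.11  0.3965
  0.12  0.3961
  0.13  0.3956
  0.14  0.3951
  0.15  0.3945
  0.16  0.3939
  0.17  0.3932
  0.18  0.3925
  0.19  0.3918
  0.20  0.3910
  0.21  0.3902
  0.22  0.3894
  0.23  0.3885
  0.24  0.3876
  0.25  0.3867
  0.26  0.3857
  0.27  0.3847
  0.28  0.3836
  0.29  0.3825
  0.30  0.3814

σ√T = 0.48 × 0.7071 = 0.3394
d₁ = [ln(321/317) + (0.024 + 0.48²/2)·0.5] / 0.3394 = [0.0125 + 0.0696] / 0.3394 = 0.2420 ≈ 0.24
√T = √0.5 = 0.7071
φ(d₁) = φ(0.24) = 0.3876
vega = S·φ(d₁)·√T = 321·0.3876·0.7071 = 87.9771

87.98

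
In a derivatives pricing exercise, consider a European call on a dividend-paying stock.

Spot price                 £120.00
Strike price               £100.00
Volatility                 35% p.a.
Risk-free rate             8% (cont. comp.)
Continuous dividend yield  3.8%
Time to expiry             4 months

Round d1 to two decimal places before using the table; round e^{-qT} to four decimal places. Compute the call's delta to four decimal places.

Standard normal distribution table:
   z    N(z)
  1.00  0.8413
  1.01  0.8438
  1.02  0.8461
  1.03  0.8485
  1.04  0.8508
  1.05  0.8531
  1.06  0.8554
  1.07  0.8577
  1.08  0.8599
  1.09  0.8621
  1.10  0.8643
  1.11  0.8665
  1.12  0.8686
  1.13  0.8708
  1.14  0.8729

T = 0.3333;  σ√T = 0.2021
d₁ = [ln(120/100) + (0.08 − 0.038 + 0.35²/2)·0.3333] / 0.2021 = [0.1823 + 0.0344] / 0.2021 = 1.0726 → 1.07
N(d₁) = N(1.07) = 0.8577
Δ_call = e^(−qT)·N(d₁) = 0.9874·0.8577 = 0.8469

0.8469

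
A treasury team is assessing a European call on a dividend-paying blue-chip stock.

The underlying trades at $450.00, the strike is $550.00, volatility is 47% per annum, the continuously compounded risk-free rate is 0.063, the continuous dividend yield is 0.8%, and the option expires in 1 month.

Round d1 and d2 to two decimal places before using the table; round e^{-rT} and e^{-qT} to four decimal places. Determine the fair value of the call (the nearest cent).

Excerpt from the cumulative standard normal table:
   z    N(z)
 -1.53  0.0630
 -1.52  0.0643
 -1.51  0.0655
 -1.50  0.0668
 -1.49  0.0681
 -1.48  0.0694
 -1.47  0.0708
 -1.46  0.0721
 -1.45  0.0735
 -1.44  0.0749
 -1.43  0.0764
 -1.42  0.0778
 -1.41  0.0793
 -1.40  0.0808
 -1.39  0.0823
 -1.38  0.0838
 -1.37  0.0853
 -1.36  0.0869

σ√T = 0.47 × 0.2887 = 0.1357
d₁ = [ln(450/550) + (0.063 − 0.008 + 0.47²/2)·0.08333] / 0.1357 = [-0.2007 + 0.0138] / 0.1357 = -1.3774 ⇒ -1.38
d₂ = d₁ − σ√T = -1.3774 − 0.1357 = -1.5131 ⇒ -1.51
e^(−qT) = e^(−0.008·0.08333) = 0.9993;  e^(−rT) = e^(−0.063·0.08333) = 0.9948
C = 450·0.9993·N(-1.38) − 550·0.9948·N(-1.51) = 450·0.9993·0.0838 − 550·0.9948·0.0655 = 37.6836 − 35.8377 = 1.8459

$1.85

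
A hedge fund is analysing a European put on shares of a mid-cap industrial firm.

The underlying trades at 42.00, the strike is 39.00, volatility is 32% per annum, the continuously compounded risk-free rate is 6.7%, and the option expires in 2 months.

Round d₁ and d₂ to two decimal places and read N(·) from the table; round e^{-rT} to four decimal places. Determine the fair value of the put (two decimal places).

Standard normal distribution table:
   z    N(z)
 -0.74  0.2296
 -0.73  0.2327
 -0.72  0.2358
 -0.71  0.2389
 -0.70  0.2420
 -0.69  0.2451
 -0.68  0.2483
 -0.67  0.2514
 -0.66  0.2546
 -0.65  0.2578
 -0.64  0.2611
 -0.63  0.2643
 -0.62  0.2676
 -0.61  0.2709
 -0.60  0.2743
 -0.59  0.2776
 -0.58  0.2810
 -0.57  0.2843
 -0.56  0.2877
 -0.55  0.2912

σ√T = 0.32 × 0.4082 = 0.1306
ln(S/K) + (r + σ²/2)T = ln(42/39) + (0.067 + 0.32²/2)·0.1667 = 0.0741 + 0.0197 = 0.0938
d₁ = 0.0938 / 0.1306 = 0.7181 → 0.72
d₂ = d₁ − σ√T = 0.7181 − 0.1306 = 0.5874 → 0.59
e^(−rT) = e^(−0.067·0.1667) = 0.9889
N(−d₂) = N(-0.59) = 0.2776;  N(−d₁) = N(-0.72) = 0.2358
P = 39·0.9889·0.2776 − 42·0.2358 = 10.7062 − 9.9036 = 0.8026

0.80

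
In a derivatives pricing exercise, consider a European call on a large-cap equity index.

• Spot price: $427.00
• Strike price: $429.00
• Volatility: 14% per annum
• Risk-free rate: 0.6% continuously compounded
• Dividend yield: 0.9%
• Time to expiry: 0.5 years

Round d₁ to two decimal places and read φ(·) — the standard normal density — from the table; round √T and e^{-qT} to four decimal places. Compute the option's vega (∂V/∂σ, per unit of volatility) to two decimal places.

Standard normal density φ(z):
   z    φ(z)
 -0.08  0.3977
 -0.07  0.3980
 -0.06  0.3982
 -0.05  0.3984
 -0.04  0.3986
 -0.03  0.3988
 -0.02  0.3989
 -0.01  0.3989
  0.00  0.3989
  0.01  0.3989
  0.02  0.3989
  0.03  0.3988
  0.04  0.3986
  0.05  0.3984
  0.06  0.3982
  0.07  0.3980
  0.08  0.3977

T = 0.5;  σ√T = 0.0990
d₁ = [ln(427/429) + (0.006 − 0.009 + 0.14²/2)·0.5] / 0.0990 = [-0.0047 + 0.0034] / 0.0990 = -0.0129 which rounds to -0.01
√T = √0.5 = 0.7071
φ(d₁) = φ(-0.01) = 0.3989
e^(−qT) = e^(−0.009·0.5) = 0.9955
vega = S·e^(−qT)·φ(d₁)·√T = 427·0.9955·0.3989·0.7071 = 119.8986
(Call and put vega coincide under Black-Scholes.)

119.90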